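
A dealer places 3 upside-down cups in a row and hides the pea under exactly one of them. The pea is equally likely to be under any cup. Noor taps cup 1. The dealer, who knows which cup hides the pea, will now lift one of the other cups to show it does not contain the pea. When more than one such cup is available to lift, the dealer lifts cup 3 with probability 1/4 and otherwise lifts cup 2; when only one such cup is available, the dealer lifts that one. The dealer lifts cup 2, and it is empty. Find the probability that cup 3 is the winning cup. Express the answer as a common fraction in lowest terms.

Apply Bayes' rule, conditioning on where the pea actually is.
If it is under cup 1 (prior 1/3): cup 3 is available but not opened, probability 3/4; weight (1/3)·(3/4) = 1/4.
If it is under cup 2 (prior 1/3): the dealer opened cup 2, so this case is ruled out; weight (1/3)·0 = 0.
If it is under cup 3 (prior 1/3): only cup 2 is available, probability 1; weight (1/3)·1 = 1/3.
The weights sum to 7/12.
So P(the pea under cup 3 | the dealer opened cup 2) = (1/3) / (7/12) = 4/7.

4/7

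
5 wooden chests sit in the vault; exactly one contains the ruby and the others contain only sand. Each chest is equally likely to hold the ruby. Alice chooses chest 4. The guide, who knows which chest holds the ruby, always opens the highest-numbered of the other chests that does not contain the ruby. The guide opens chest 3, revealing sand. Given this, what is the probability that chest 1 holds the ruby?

Consider each possible location of the ruby in turn.
If it is in any of chests 1, 2, and 4 (prior 1/5 each): the guide would have opened chest 5 instead, probability 0; weight (1/5)·0 = 0 each.
If it is in chest 3 (prior 1/5): the guide opened chest 3, so this case is ruled out; weight (1/5)·0 = 0.
If it is in chest 5 (prior 1/5): chest 3 is the highest-numbered option available, probability 1; weight (1/5)·1 = 1/5.
The weights sum to 1/5.
So P(the ruby in chest 1 | the guide opened chest 3) = 0 / (1/5) = 0.

0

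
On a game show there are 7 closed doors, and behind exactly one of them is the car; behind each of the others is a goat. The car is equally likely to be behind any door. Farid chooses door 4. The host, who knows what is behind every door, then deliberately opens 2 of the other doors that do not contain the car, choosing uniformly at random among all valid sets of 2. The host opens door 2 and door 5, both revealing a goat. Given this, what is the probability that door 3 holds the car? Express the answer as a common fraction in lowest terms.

Apply Bayes' rule, conditioning on where the car actually is.
If it is behind any of doors 1, 3, 6, and 7 (prior 1/7 each): the host has 10 equally likely choices, so probability 1/10; weight (1/7)·(1/10) = 1/70 each.
If it is behind either of doors 2 and 5 (prior 1/7 each): that door was opened and seen not to hold the prize — ruled out; weight (1/7)·0 = 0 each.
If it is behind door 4 (prior 1/7): the host has 15 equally likely choices, so probability 1/15; weight (1/7)·(1/15) = 1/105.
The weights sum to 1/15.
So P(the car behind door 3 | the host opened door 2 and door 5) = (1/70) / (1/15) = 3/14.

3/14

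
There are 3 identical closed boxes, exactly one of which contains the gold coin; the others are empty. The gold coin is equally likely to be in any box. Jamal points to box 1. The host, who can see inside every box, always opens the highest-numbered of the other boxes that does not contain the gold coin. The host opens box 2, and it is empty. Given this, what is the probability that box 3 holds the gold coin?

Apply Bayes' rule, conditioning on where the gold coin actually is.
If it is in box 1 (prior 1/3): the host would have opened box 3 instead, probability 0; weight (1/3)·0 = 0.
If it is in box 2 (prior 1/3): the host opened box 2, so this case is ruled out; weight (1/3)·0 = 0.
If it is in box 3 (prior 1/3): box 2 is the highest-numbered option available, probability 1; weight (1/3)·1 = 1/3.
The weights sum to 1/3.
So P(the gold coin in box 3 | the host opened box 2) = (1/3) / (1/3) = 1.

1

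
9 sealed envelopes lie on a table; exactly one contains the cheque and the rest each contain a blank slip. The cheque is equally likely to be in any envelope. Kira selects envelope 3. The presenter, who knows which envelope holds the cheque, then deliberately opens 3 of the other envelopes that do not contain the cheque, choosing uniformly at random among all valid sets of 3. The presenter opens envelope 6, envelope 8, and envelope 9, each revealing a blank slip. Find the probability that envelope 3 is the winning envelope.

1/9

Apply Bayes' rule, conditioning on where the cheque actually is.
If it is in any of envelopes 1, 2, 4, 5, and 7 (prior 1/9 each): the presenter has 35 equally likely choices, so probability 1/35; weight (1/9)·(1/35) = 1/315 each.
If it is in envelope 3 (prior 1/9): the presenter has 56 equally likely choices, so probability 1/56; weight (1/9)·(1/56) = 1/504.
If it is in any of envelopes 6, 8, and 9 (prior 1/9 each): that envelope was opened and seen not to hold the prize — ruled out; weight (1/9)·0 = 0 each.
The weights sum to 1/56.
So P(the cheque in envelope 3 | the presenter opened envelope 6, envelope 8, and envelope 9) = (1/504) / (1/56) = 1/9.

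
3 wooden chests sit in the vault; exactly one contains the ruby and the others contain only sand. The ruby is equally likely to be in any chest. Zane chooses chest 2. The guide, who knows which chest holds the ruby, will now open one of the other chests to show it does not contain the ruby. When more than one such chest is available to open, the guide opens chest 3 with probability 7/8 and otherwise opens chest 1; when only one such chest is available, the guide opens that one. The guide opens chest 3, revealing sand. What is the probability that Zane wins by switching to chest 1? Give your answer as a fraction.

Apply Bayes' rule, conditioning on where the ruby actually is.
If it is in chest 1 (prior 1/3): only chest 3 is available, probability 1; weight (1/3)·1 = 1/3.
If it is in chest 2 (prior 1/3): chest 3 is available, opened with probability 7/8; weight (1/3)·(7/8) = 7/24.
If it is in chest 3 (prior 1/3): the guide opened chest 3, so this case is ruled out; weight (1/3)·0 = 0.
The weights sum to 5/8.
So P(the ruby in chest 1 | the guide opened chest 3) = (1/3) / (5/8) = 8/15.

8/15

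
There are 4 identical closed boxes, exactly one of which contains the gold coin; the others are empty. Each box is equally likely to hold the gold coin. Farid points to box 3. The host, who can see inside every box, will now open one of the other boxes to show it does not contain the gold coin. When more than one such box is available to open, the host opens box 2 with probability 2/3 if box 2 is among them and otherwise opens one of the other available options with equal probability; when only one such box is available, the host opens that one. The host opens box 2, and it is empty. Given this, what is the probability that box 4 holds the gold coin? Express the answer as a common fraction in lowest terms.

Consider each possible location of the gold coin in turn.
If it is in any of boxes 1, 3, and 4 (prior 1/4 each): box 2 is available, opened with probability 2/3; weight (1/4)·(2/3) = 1/6 each.
If it is in box 2 (prior 1/4): the host opened box 2, so this case is ruled out; weight (1/4)·0 = 0.
The weights sum to 1/2.
So P(the gold coin in box 4 | the host opened box 2) = (1/6) / (1/2) = 1/3.

1/3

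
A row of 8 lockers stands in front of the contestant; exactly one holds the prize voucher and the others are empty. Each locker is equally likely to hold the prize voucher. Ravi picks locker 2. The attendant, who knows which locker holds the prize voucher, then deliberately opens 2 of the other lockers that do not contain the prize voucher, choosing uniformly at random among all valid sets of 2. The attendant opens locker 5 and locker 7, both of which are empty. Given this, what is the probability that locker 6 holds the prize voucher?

7/40

Consider each possible location of the prize voucher in turn.
If it is in any of lockers 1, 3, 4, 6, and 8 (prior 1/8 each): the attendant has 15 equally likely choices, so probability 1/15; weight (1/8)·(1/15) = 1/120 each.
If it is in locker 2 (prior 1/8): the attendant has 21 equally likely choices, so probability 1/21; weight (1/8)·(1/21) = 1/168.
If it is in either of lockers 5 and 7 (prior 1/8 each): that locker was opened and seen not to hold the prize — ruled out; weight (1/8)·0 = 0 each.
The weights sum to 1/21.
So P(the prize voucher in locker 6 | the attendant opened locker 5 and locker 7) = (1/120) / (1/21) = 7/40.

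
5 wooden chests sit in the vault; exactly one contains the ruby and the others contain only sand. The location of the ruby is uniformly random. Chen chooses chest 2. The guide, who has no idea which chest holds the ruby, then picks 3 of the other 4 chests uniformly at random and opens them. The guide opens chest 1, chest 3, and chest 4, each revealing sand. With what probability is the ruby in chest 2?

Apply Bayes' rule, conditioning on where the ruby actually is.
If it is in any of chests 1, 3, and 4 (prior 1/5 each): that chest was opened and seen not to hold the prize — ruled out; weight (1/5)·0 = 0 each.
If it is in either of chests 2 and 5 (prior 1/5 each): the guide picks exactly this set with probability 1/4 regardless, and none is the prize; weight (1/5)·(1/4) = 1/20 each.
The weights sum to 1/10.
So P(the ruby in chest 2 | the guide opened chest 1, chest 3, and chest 4) = (1/20) / (1/10) = 1/2.

1/2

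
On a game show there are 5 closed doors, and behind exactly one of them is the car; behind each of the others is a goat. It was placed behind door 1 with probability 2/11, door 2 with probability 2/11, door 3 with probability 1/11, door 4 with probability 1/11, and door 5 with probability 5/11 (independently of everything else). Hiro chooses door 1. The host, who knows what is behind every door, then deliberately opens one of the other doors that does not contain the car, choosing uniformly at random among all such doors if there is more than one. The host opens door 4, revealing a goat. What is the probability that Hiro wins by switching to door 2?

Apply Bayes' rule, conditioning on where the car actually is.
If it is behind door 1 (prior 2/11): the host has 4 equally likely choices, so probability 1/4; weight (2/11)·(1/4) = 1/22.
If it is behind door 2 (prior 2/11): the host has 3 equally likely choices, so probability 1/3; weight (2/11)·(1/3) = 2/33.
If it is behind door 3 (prior 1/11): the host has 3 equally likely choices, so probability 1/3; weight (1/11)·(1/3) = 1/33.
If it is behind door 4 (prior 1/11): the host opened door 4, so this case is ruled out; weight (1/11)·0 = 0.
If it is behind door 5 (prior 5/11): the host has 3 equally likely choices, so probability 1/3; weight (5/11)·(1/3) = 5/33.
The weights sum to 19/66.
So P(the car behind door 2 | the host opened door 4) = (2/33) / (19/66) = 4/19.

4/19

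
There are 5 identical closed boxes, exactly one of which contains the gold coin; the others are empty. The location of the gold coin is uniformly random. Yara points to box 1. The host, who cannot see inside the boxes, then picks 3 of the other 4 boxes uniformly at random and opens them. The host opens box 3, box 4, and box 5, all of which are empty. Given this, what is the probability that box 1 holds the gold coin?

Consider each possible location of the gold coin in turn.
If it is in either of boxes 1 and 2 (prior 1/5 each): the host picks exactly this set with probability 1/4 regardless, and none is the prize; weight (1/5)·(1/4) = 1/20 each.
If it is in any of boxes 3, 4, and 5 (prior 1/5 each): that box was opened and seen not to hold the prize — ruled out; weight (1/5)·0 = 0 each.
The weights sum to 1/10.
So P(the gold coin in box 1 | the host opened box 3, box 4, and box 5) = (1/20) / (1/10) = 1/2.

1/2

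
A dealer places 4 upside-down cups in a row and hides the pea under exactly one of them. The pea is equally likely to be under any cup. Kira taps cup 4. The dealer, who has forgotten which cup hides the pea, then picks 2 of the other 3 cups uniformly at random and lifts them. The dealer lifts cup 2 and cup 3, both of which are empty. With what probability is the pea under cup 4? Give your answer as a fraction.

1/2

Because the dealer chose which cups to lift without knowing where the pea is, the choice is independent of the prize location. Learning that none of the 2 opened cups holds the pea simply rules out those 2 locations and leaves the remaining 2 cups still equally likely by symmetry.
So P(the pea under cup 4) = 1/2.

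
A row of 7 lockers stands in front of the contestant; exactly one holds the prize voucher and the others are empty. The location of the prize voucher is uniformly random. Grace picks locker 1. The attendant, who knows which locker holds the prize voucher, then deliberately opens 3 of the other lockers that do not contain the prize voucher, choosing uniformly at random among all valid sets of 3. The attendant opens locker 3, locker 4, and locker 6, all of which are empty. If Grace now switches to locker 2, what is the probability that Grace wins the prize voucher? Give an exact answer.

2/7

Apply Bayes' rule, conditioning on where the prize voucher actually is.
If it is in locker 1 (prior 1/7): the attendant has 20 equally likely choices, so probability 1/20; weight (1/7)·(1/20) = 1/140.
If it is in any of lockers 2, 5, and 7 (prior 1/7 each): the attendant has 10 equally likely choices, so probability 1/10; weight (1/7)·(1/10) = 1/70 each.
If it is in any of lockers 3, 4, and 6 (prior 1/7 each): that locker was opened and seen not to hold the prize — ruled out; weight (1/7)·0 = 0 each.
The weights sum to 1/20.
So P(the prize voucher in locker 2 | the attendant opened locker 3, locker 4, and locker 6) = (1/70) / (1/20) = 2/7.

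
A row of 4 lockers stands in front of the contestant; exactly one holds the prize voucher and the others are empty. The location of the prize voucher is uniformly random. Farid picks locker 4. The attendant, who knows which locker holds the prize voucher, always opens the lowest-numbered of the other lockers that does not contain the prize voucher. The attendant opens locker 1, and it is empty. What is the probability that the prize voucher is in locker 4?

1/3

Consider each possible location of the prize voucher in turn.
If it is in locker 1 (prior 1/4): the attendant opened locker 1, so this case is ruled out; weight (1/4)·0 = 0.
If it is in any of lockers 2, 3, and 4 (prior 1/4 each): locker 1 is the lowest-numbered option available, probability 1; weight (1/4)·1 = 1/4 each.
The weights sum to 3/4.
So P(the prize voucher in locker 4 | the attendant opened locker 1) = (1/4) / (3/4) = 1/3.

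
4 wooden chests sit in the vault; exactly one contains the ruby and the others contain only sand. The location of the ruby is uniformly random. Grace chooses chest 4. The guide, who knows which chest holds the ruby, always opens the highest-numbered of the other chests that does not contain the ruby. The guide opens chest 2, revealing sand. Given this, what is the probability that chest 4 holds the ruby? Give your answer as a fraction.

Consider each possible location of the ruby in turn.
If it is in either of chests 1 and 4 (prior 1/4 each): the guide would have opened chest 3 instead, probability 0; weight (1/4)·0 = 0 each.
If it is in chest 2 (prior 1/4): the guide opened chest 2, so this case is ruled out; weight (1/4)·0 = 0.
If it is in chest 3 (prior 1/4): chest 2 is the highest-numbered option available, probability 1; weight (1/4)·1 = 1/4.
The weights sum to 1/4.
So P(the ruby in chest 4 | the guide opened chest 2) = 0 / (1/4) = 0.

0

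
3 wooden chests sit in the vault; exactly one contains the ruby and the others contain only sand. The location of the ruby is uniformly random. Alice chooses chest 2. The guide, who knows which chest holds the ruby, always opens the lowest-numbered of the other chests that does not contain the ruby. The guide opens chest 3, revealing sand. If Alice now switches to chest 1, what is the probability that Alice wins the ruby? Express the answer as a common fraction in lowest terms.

1

Condition on the true location of the ruby.
If it is in chest 1 (prior 1/3): chest 3 is the lowest-numbered option available, probability 1; weight (1/3)·1 = 1/3.
If it is in chest 2 (prior 1/3): the guide would have opened chest 1 instead, probability 0; weight (1/3)·0 = 0.
If it is in chest 3 (prior 1/3): the guide opened chest 3, so this case is ruled out; weight (1/3)·0 = 0.
The weights sum to 1/3.
So P(the ruby in chest 1 | the guide opened chest 3) = (1/3) / (1/3) = 1.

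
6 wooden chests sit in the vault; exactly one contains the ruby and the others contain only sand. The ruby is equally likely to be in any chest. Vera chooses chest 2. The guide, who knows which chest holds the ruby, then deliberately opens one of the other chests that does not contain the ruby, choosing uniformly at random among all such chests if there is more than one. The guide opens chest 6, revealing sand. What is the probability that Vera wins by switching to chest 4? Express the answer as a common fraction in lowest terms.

5/24

Consider each possible location of the ruby in turn.
If it is in any of chests 1, 3, 4, and 5 (prior 1/6 each): the guide has 4 equally likely choices, so probability 1/4; weight (1/6)·(1/4) = 1/24 each.
If it is in chest 2 (prior 1/6): the guide has 5 equally likely choices, so probability 1/5; weight (1/6)·(1/5) = 1/30.
If it is in chest 6 (prior 1/6): the guide opened chest 6, so this case is ruled out; weight (1/6)·0 = 0.
The weights sum to 1/5.
So P(the ruby in chest 4 | the guide opened chest 6) = (1/24) / (1/5) = 5/24.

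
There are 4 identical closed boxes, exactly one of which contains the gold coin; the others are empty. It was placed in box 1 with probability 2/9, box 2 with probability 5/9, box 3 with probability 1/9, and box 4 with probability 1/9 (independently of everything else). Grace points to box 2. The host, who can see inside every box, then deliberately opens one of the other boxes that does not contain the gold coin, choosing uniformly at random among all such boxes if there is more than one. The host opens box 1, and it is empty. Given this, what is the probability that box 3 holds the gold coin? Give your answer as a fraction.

Apply Bayes' rule, conditioning on where the gold coin actually is.
If it is in box 1 (prior 2/9): the host opened box 1, so this case is ruled out; weight (2/9)·0 = 0.
If it is in box 2 (prior 5/9): the host has 3 equally likely choices, so probability 1/3; weight (5/9)·(1/3) = 5/27.
If it is in either of boxes 3 and 4 (prior 1/9 each): the host has 2 equally likely choices, so probability 1/2; weight (1/9)·(1/2) = 1/18 each.
The weights sum to 8/27.
So P(the gold coin in box 3 | the host opened box 1) = (1/18) / (8/27) = 3/16.

3/16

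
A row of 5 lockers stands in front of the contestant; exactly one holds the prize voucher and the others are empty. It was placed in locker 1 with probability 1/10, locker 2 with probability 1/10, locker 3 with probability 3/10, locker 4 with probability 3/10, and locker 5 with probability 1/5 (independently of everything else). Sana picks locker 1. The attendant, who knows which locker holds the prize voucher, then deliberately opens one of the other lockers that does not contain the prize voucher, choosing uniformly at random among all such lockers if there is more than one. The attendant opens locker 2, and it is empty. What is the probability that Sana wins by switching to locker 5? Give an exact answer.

8/35

Apply Bayes' rule, conditioning on where the prize voucher actually is.
If it is in locker 1 (prior 1/10): the attendant has 4 equally likely choices, so probability 1/4; weight (1/10)·(1/4) = 1/40.
If it is in locker 2 (prior 1/10): the attendant opened locker 2, so this case is ruled out; weight (1/10)·0 = 0.
If it is in either of lockers 3 and 4 (prior 3/10 each): the attendant has 3 equally likely choices, so probability 1/3; weight (3/10)·(1/3) = 1/10 each.
If it is in locker 5 (prior 1/5): the attendant has 3 equally likely choices, so probability 1/3; weight (1/5)·(1/3) = 1/15.
The weights sum to 7/24.
So P(the prize voucher in locker 5 | the attendant opened locker 2) = (1/15) / (7/24) = 8/35.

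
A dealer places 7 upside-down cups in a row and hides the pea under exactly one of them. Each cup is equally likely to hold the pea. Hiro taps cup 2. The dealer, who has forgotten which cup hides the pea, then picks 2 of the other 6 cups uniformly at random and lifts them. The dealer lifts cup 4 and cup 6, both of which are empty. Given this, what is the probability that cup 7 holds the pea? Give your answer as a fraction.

1/5

Condition on the true location of the pea.
If it is under any of cups 1, 2, 3, 5, and 7 (prior 1/7 each): the dealer picks exactly this set with probability 1/15 regardless, and none is the prize; weight (1/7)·(1/15) = 1/105 each.
If it is under either of cups 4 and 6 (prior 1/7 each): that cup was opened and seen not to hold the prize — ruled out; weight (1/7)·0 = 0 each.
The weights sum to 1/21.
So P(the pea under cup 7 | the dealer opened cup 4 and cup 6) = (1/105) / (1/21) = 1/5.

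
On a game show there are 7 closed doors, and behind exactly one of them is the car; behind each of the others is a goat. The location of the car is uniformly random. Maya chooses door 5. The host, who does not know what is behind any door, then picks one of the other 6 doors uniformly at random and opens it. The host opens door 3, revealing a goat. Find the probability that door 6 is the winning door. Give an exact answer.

Condition on the true location of the car.
If it is behind any of doors 1, 2, 4, 5, 6, and 7 (prior 1/7 each): the host picks door 3 with probability 1/6 regardless, and it is not the prize; weight (1/7)·(1/6) = 1/42 each.
If it is behind door 3 (prior 1/7): the host opened door 3, so this case is ruled out; weight (1/7)·0 = 0.
The weights sum to 1/7.
So P(the car behind door 6 | the host opened door 3) = (1/42) / (1/7) = 1/6.

1/6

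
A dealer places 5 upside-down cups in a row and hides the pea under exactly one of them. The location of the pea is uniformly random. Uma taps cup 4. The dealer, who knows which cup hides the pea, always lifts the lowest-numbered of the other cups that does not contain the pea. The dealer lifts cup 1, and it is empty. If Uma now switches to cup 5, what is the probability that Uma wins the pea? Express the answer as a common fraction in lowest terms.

Consider each possible location of the pea in turn.
If it is under cup 1 (prior 1/5): the dealer opened cup 1, so this case is ruled out; weight (1/5)·0 = 0.
If it is under any of cups 2, 3, 4, and 5 (prior 1/5 each): cup 1 is the lowest-numbered option available, probability 1; weight (1/5)·1 = 1/5 each.
The weights sum to 4/5.
So P(the pea under cup 5 | the dealer opened cup 1) = (1/5) / (4/5) = 1/4.

1/4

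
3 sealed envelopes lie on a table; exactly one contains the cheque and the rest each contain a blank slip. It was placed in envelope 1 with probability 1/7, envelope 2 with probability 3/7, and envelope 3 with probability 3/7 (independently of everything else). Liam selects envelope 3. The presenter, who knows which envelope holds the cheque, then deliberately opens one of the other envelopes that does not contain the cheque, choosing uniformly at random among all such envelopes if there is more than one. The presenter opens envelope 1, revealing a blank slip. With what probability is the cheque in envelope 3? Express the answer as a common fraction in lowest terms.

1/3

Condition on the true location of the cheque.
If it is in envelope 1 (prior 1/7): the presenter opened envelope 1, so this case is ruled out; weight (1/7)·0 = 0.
If it is in envelope 2 (prior 3/7): the presenter has no choice, probability 1; weight (3/7)·1 = 3/7.
If it is in envelope 3 (prior 3/7): the presenter has 2 equally likely choices, so probability 1/2; weight (3/7)·(1/2) = 3/14.
The weights sum to 9/14.
So P(the cheque in envelope 3 | the presenter opened envelope 1) = (3/14) / (9/14) = 1/3.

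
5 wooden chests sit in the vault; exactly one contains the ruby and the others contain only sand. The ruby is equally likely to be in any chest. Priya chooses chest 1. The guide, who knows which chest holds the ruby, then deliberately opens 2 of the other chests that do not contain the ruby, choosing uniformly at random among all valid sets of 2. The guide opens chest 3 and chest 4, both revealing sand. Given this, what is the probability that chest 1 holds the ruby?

1/5

Apply Bayes' rule, conditioning on where the ruby actually is.
If it is in chest 1 (prior 1/5): the guide has 6 equally likely choices, so probability 1/6; weight (1/5)·(1/6) = 1/30.
If it is in either of chests 2 and 5 (prior 1/5 each): the guide has 3 equally likely choices, so probability 1/3; weight (1/5)·(1/3) = 1/15 each.
If it is in either of chests 3 and 4 (prior 1/5 each): that chest was opened and seen not to hold the prize — ruled out; weight (1/5)·0 = 0 each.
The weights sum to 1/6.
So P(the ruby in chest 1 | the guide opened chest 3 and chest 4) = (1/30) / (1/6) = 1/5.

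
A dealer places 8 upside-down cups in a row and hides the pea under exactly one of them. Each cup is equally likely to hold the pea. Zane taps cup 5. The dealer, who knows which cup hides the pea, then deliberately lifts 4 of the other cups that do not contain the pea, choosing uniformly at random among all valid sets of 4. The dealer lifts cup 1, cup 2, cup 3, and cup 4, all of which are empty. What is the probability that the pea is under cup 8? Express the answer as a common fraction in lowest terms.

Condition on the true location of the pea.
If it is under any of cups 1, 2, 3, and 4 (prior 1/8 each): that cup was opened and seen not to hold the prize — ruled out; weight (1/8)·0 = 0 each.
If it is under cup 5 (prior 1/8): the dealer has 35 equally likely choices, so probability 1/35; weight (1/8)·(1/35) = 1/280.
If it is under any of cups 6, 7, and 8 (prior 1/8 each): the dealer has 15 equally likely choices, so probability 1/15; weight (1/8)·(1/15) = 1/120 each.
The weights sum to 1/35.
So P(the pea under cup 8 | the dealer opened cup 1, cup 2, cup 3, and cup 4) = (1/120) / (1/35) = 7/24.

7/24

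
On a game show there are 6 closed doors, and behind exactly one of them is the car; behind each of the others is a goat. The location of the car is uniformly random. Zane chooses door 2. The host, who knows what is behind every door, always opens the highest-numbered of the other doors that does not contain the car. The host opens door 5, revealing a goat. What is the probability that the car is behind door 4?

0

Consider each possible location of the car in turn.
If it is behind any of doors 1, 2, 3, and 4 (prior 1/6 each): the host would have opened door 6 instead, probability 0; weight (1/6)·0 = 0 each.
If it is behind door 5 (prior 1/6): the host opened door 5, so this case is ruled out; weight (1/6)·0 = 0.
If it is behind door 6 (prior 1/6): door 5 is the highest-numbered option available, probability 1; weight (1/6)·1 = 1/6.
The weights sum to 1/6.
So P(the car behind door 4 | the host opened door 5) = 0 / (1/6) = 0.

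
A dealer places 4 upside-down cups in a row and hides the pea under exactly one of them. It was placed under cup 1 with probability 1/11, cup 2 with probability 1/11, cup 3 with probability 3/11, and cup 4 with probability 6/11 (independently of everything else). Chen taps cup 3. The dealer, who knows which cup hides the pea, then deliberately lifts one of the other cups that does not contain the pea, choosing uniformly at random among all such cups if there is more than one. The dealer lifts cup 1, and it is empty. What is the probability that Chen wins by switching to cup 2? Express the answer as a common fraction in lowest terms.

1/9

Consider each possible location of the pea in turn.
If it is under cup 1 (prior 1/11): the dealer opened cup 1, so this case is ruled out; weight (1/11)·0 = 0.
If it is under cup 2 (prior 1/11): the dealer has 2 equally likely choices, so probability 1/2; weight (1/11)·(1/2) = 1/22.
If it is under cup 3 (prior 3/11): the dealer has 3 equally likely choices, so probability 1/3; weight (3/11)·(1/3) = 1/11.
If it is under cup 4 (prior 6/11): the dealer has 2 equally likely choices, so probability 1/2; weight (6/11)·(1/2) = 3/11.
The weights sum to 9/22.
So P(the pea under cup 2 | the dealer opened cup 1) = (1/22) / (9/22) = 1/9.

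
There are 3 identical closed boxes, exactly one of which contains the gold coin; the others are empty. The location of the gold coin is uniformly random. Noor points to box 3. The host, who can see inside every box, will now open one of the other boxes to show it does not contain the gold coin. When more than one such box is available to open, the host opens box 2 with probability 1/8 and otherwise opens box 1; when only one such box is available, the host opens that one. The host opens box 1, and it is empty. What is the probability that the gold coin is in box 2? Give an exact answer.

Apply Bayes' rule, conditioning on where the gold coin actually is.
If it is in box 1 (prior 1/3): the host opened box 1, so this case is ruled out; weight (1/3)·0 = 0.
If it is in box 2 (prior 1/3): only box 1 is available, probability 1; weight (1/3)·1 = 1/3.
If it is in box 3 (prior 1/3): box 2 is available but not opened, probability 7/8; weight (1/3)·(7/8) = 7/24.
The weights sum to 5/8.
So P(the gold coin in box 2 | the host opened box 1) = (1/3) / (5/8) = 8/15.

8/15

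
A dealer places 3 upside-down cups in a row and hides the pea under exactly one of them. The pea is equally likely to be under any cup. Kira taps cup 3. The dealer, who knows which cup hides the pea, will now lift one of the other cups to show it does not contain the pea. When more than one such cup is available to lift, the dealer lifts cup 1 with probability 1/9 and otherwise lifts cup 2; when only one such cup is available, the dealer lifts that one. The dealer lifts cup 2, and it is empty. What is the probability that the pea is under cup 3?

8/17

Condition on the true location of the pea.
If it is under cup 1 (prior 1/3): only cup 2 is available, probability 1; weight (1/3)·1 = 1/3.
If it is under cup 2 (prior 1/3): the dealer opened cup 2, so this case is ruled out; weight (1/3)·0 = 0.
If it is under cup 3 (prior 1/3): cup 1 is available but not opened, probability 8/9; weight (1/3)·(8/9) = 8/27.
The weights sum to 17/27.
So P(the pea under cup 3 | the dealer opened cup 2) = (8/27) / (17/27) = 8/17.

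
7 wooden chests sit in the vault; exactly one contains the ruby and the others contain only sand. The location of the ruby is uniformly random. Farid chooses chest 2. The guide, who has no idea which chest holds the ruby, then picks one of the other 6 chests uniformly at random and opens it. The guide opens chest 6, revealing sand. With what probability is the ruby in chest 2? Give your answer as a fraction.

1/6

Consider each possible location of the ruby in turn.
If it is in any of chests 1, 2, 3, 4, 5, and 7 (prior 1/7 each): the guide picks chest 6 with probability 1/6 regardless, and it is not the prize; weight (1/7)·(1/6) = 1/42 each.
If it is in chest 6 (prior 1/7): the guide opened chest 6, so this case is ruled out; weight (1/7)·0 = 0.
The weights sum to 1/7.
So P(the ruby in chest 2 | the guide opened chest 6) = (1/42) / (1/7) = 1/6.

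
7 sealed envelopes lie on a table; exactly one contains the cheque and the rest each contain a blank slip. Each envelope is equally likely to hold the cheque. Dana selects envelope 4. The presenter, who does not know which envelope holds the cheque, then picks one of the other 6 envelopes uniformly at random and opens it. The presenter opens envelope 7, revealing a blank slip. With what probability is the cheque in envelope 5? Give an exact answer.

1/6

Consider each possible location of the cheque in turn.
If it is in any of envelopes 1, 2, 3, 4, 5, and 6 (prior 1/7 each): the presenter picks envelope 7 with probability 1/6 regardless, and it is not the prize; weight (1/7)·(1/6) = 1/42 each.
If it is in envelope 7 (prior 1/7): the presenter opened envelope 7, so this case is ruled out; weight (1/7)·0 = 0.
The weights sum to 1/7.
So P(the cheque in envelope 5 | the presenter opened envelope 7) = (1/42) / (1/7) = 1/6.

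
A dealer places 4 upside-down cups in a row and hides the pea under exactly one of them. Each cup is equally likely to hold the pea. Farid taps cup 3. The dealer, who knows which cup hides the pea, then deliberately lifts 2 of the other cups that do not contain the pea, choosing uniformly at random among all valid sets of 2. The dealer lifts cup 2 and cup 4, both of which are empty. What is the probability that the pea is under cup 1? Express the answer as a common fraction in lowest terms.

3/4

Apply Bayes' rule, conditioning on where the pea actually is.
If it is under cup 1 (prior 1/4): the dealer has no choice, probability 1; weight (1/4)·1 = 1/4.
If it is under either of cups 2 and 4 (prior 1/4 each): that cup was opened and seen not to hold the prize — ruled out; weight (1/4)·0 = 0 each.
If it is under cup 3 (prior 1/4): the dealer has 3 equally likely choices, so probability 1/3; weight (1/4)·(1/3) = 1/12.
The weights sum to 1/3.
So P(the pea under cup 1 | the dealer opened cup 2 and cup 4) = (1/4) / (1/3) = 3/4.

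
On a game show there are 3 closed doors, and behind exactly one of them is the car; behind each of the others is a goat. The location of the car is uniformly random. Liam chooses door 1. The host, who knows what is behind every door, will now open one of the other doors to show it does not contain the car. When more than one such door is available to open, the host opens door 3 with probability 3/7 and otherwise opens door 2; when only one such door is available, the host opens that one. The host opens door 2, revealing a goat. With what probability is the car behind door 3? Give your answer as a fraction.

Consider each possible location of the car in turn.
If it is behind door 1 (prior 1/3): door 3 is available but not opened, probability 4/7; weight (1/3)·(4/7) = 4/21.
If it is behind door 2 (prior 1/3): the host opened door 2, so this case is ruled out; weight (1/3)·0 = 0.
If it is behind door 3 (prior 1/3): only door 2 is available, probability 1; weight (1/3)·1 = 1/3.
The weights sum to 11/21.
So P(the car behind door 3 | the host opened door 2) = (1/3) / (11/21) = 7/11.

7/11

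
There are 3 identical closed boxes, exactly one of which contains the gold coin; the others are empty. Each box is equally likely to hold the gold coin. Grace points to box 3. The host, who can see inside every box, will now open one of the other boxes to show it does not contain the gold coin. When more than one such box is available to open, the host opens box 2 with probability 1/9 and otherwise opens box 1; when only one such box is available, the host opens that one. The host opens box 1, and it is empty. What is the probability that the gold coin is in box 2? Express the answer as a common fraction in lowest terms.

9/17

Condition on the true location of the gold coin.
If it is in box 1 (prior 1/3): the host opened box 1, so this case is ruled out; weight (1/3)·0 = 0.
If it is in box 2 (prior 1/3): only box 1 is available, probability 1; weight (1/3)·1 = 1/3.
If it is in box 3 (prior 1/3): box 2 is available but not opened, probability 8/9; weight (1/3)·(8/9) = 8/27.
The weights sum to 17/27.
So P(the gold coin in box 2 | the host opened box 1) = (1/3) / (17/27) = 9/17.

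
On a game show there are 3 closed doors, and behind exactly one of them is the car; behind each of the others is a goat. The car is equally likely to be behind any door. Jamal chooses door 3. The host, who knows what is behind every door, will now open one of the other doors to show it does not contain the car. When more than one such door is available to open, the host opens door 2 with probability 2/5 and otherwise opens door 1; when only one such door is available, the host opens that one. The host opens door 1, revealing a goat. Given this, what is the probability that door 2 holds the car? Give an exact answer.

5/8

Consider each possible location of the car in turn.
If it is behind door 1 (prior 1/3): the host opened door 1, so this case is ruled out; weight (1/3)·0 = 0.
If it is behind door 2 (prior 1/3): only door 1 is available, probability 1; weight (1/3)·1 = 1/3.
If it is behind door 3 (prior 1/3): door 2 is available but not opened, probability 3/5; weight (1/3)·(3/5) = 1/5.
The weights sum to 8/15.
So P(the car behind door 2 | the host opened door 1) = (1/3) / (8/15) = 5/8.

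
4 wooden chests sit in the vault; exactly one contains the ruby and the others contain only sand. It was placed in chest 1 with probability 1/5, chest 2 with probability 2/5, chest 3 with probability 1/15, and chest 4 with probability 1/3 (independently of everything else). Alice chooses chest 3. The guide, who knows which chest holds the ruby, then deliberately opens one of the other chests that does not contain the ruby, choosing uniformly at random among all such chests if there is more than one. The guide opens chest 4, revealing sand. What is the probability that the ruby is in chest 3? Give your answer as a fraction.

Consider each possible location of the ruby in turn.
If it is in chest 1 (prior 1/5): the guide has 2 equally likely choices, so probability 1/2; weight (1/5)·(1/2) = 1/10.
If it is in chest 2 (prior 2/5): the guide has 2 equally likely choices, so probability 1/2; weight (2/5)·(1/2) = 1/5.
If it is in chest 3 (prior 1/15): the guide has 3 equally likely choices, so probability 1/3; weight (1/15)·(1/3) = 1/45.
If it is in chest 4 (prior 1/3): the guide opened chest 4, so this case is ruled out; weight (1/3)·0 = 0.
The weights sum to 29/90.
So P(the ruby in chest 3 | the guide opened chest 4) = (1/45) / (29/90) = 2/29.

2/29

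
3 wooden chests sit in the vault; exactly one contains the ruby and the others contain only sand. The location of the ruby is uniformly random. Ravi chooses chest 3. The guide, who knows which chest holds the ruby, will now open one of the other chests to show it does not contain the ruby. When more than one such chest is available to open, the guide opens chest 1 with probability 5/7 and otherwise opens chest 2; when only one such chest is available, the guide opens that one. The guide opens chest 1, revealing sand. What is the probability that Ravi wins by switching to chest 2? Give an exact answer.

Apply Bayes' rule, conditioning on where the ruby actually is.
If it is in chest 1 (prior 1/3): the guide opened chest 1, so this case is ruled out; weight (1/3)·0 = 0.
If it is in chest 2 (prior 1/3): only chest 1 is available, probability 1; weight (1/3)·1 = 1/3.
If it is in chest 3 (prior 1/3): chest 1 is available, opened with probability 5/7; weight (1/3)·(5/7) = 5/21.
The weights sum to 4/7.
So P(the ruby in chest 2 | the guide opened chest 1) = (1/3) / (4/7) = 7/12.

7/12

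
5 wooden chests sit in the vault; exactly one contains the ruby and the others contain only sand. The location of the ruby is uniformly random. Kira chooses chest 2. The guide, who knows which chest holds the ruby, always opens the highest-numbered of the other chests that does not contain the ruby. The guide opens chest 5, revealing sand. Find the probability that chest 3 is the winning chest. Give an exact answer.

Condition on the true location of the ruby.
If it is in any of chests 1, 2, 3, and 4 (prior 1/5 each): chest 5 is the highest-numbered option available, probability 1; weight (1/5)·1 = 1/5 each.
If it is in chest 5 (prior 1/5): the guide opened chest 5, so this case is ruled out; weight (1/5)·0 = 0.
The weights sum to 4/5.
So P(the ruby in chest 3 | the guide opened chest 5) = (1/5) / (4/5) = 1/4.

1/4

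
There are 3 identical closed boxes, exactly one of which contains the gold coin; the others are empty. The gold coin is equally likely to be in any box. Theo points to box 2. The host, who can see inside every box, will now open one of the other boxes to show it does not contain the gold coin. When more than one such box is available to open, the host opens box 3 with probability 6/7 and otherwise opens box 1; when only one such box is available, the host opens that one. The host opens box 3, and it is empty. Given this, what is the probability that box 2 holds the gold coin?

Apply Bayes' rule, conditioning on where the gold coin actually is.
If it is in box 1 (prior 1/3): only box 3 is available, probability 1; weight (1/3)·1 = 1/3.
If it is in box 2 (prior 1/3): box 3 is available, opened with probability 6/7; weight (1/3)·(6/7) = 2/7.
If it is in box 3 (prior 1/3): the host opened box 3, so this case is ruled out; weight (1/3)·0 = 0.
The weights sum to 13/21.
So P(the gold coin in box 2 | the host opened box 3) = (2/7) / (13/21) = 6/13.

6/13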